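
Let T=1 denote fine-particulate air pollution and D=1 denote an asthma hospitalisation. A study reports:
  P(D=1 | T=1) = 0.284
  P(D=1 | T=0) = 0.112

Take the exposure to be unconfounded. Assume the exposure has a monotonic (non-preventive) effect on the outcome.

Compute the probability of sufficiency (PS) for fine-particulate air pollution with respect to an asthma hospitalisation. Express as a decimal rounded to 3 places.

PS ≈ 0.194

Let p₁ = 0.284, p₀ = 0.112.
Under exogeneity and monotonicity, PS = (p₁ − p₀) / (1 − p₀).
PS = (0.284 − 0.112) / (1 − 0.112) = 0.172 / 0.888 ≈ 0.1937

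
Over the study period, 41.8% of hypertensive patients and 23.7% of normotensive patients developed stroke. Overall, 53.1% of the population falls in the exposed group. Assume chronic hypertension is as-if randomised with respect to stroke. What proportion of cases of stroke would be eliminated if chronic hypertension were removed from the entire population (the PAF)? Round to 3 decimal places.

PAF ≈ 0.289

p₁ = 0.418, p₀ = 0.237.
Overall risk P(Y=1) = π·p₁ + (1−π)·p₀ = 0.531×0.418 + 0.469×0.237 = 0.33311.
Under exogeneity, PAF = [P(Y=1) − p₀] / P(Y=1).
PAF = (0.33311 − 0.237) / 0.33311 ≈ 0.2885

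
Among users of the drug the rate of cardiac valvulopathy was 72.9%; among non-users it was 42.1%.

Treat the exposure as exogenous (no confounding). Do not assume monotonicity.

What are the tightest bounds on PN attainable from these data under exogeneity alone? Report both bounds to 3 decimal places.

p₁ = 0.729, p₀ = 0.421.
Under exogeneity alone the bounds on PN are max{0,(p₁−p₀)/p₁} ≤ PN ≤ min{1,(1−p₀)/p₁}.
  lower = (p₁ − p₀)/p₁ = 0.308 / 0.729 ≈ 0.4225
  upper = min{1, (1 − p₀)/p₁} = 0.579 / 0.729 ≈ 0.7942

0.422 ≤ PN ≤ 0.794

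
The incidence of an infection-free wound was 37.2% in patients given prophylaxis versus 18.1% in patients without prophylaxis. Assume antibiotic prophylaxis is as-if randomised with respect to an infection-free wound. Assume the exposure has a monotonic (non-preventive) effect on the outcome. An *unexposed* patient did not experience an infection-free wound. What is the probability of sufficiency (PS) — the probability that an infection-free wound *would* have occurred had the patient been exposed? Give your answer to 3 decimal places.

PS ≈ 0.233

p₁ = 0.372, p₀ = 0.181.
Under exogeneity and monotonicity, PS = (p₁ − p₀) / (1 − p₀).
PS = (0.372 − 0.181) / (1 − 0.181) = 0.191 / 0.819 ≈ 0.2332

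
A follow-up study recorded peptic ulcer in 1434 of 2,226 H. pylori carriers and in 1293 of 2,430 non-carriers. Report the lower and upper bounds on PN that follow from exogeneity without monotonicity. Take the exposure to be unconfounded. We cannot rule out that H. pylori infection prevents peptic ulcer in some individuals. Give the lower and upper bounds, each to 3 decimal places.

p₁ = P(outcome | exposed) = 1434/2226 = 0.6442
p₀ = P(outcome | unexposed) = 1293/2430 = 0.5321
Under exogeneity alone the bounds on PN are max{0,(p₁−p₀)/p₁} ≤ PN ≤ min{1,(1−p₀)/p₁}.
  lower = (p₁ − p₀)/p₁ = 0.11211 / 0.6442 ≈ 0.1740
  upper = min{1, (1 − p₀)/p₁} = 0.4679 / 0.6442 ≈ 0.7263

0.174 ≤ PN ≤ 0.726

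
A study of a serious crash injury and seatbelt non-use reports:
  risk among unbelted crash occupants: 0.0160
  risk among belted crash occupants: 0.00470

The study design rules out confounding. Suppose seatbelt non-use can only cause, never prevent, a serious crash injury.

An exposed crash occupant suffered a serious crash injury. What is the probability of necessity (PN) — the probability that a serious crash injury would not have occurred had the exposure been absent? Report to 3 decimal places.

Let p₁ = 0.016, p₀ = 0.0047.
Under exogeneity and monotonicity, PN = (p₁ − p₀) / p₁.
PN = (0.016 − 0.0047) / 0.016 = 0.0113 / 0.016 ≈ 0.7063

PN ≈ 0.706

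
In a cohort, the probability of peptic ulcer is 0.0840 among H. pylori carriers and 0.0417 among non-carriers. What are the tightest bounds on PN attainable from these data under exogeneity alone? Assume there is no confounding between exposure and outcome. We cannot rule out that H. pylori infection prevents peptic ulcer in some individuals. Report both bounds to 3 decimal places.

Let p₁ = 0.084, p₀ = 0.0417.
Under exogeneity alone the bounds on PN are max{0,(p₁−p₀)/p₁} ≤ PN ≤ min{1,(1−p₀)/p₁}.
  lower = (p₁ − p₀)/p₁ = 0.0423 / 0.084 ≈ 0.5036
  upper = min{1, (1 − p₀)/p₁} = 0.9583 / 0.084 ≈ 11.4083 → capped at 1

0.504 ≤ PN ≤ 1.000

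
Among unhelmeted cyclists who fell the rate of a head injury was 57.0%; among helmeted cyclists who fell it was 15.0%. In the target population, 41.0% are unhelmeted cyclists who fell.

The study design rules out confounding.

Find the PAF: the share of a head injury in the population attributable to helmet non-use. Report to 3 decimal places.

p₁ = 0.57, p₀ = 0.15.
Overall risk P(Y=1) = π·p₁ + (1−π)·p₀ = 0.41×0.57 + 0.59×0.15 = 0.3222.
Under exogeneity, PAF = [P(Y=1) − p₀] / P(Y=1).
PAF = (0.3222 − 0.15) / 0.3222 ≈ 0.5345

PAF ≈ 0.534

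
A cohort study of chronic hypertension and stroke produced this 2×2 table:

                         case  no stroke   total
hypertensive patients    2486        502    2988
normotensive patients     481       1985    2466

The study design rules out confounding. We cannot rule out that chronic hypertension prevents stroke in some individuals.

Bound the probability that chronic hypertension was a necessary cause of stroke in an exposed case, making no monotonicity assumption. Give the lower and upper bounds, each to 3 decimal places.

0.766 ≤ PN ≤ 0.967

p₁ = P(outcome | exposed) = 2486/2988 = 0.83199
p₀ = P(outcome | unexposed) = 481/2466 = 0.19505
Under exogeneity alone the bounds on PN are max{0,(p₁−p₀)/p₁} ≤ PN ≤ min{1,(1−p₀)/p₁}.
  lower = (p₁ − p₀)/p₁ = 0.63694 / 0.83199 ≈ 0.7656
  upper = min{1, (1 − p₀)/p₁} = 0.80495 / 0.83199 ≈ 0.9675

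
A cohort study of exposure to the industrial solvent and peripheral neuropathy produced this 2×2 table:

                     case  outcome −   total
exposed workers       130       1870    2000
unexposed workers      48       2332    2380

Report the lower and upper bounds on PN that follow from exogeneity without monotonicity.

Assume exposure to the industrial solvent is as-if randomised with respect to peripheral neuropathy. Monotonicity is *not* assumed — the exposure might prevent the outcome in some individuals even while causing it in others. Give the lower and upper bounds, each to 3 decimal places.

p₁ = P(outcome | exposed) = 130/2000 = 0.065
p₀ = P(outcome | unexposed) = 48/2380 = 0.020168
Under exogeneity alone the bounds on PN are max{0,(p₁−p₀)/p₁} ≤ PN ≤ min{1,(1−p₀)/p₁}.
  lower = (p₁ − p₀)/p₁ = 0.044832 / 0.065 ≈ 0.6897
  upper = min{1, (1 − p₀)/p₁} = 0.97983 / 0.065 ≈ 15.0743 → capped at 1

0.690 ≤ PN ≤ 1.000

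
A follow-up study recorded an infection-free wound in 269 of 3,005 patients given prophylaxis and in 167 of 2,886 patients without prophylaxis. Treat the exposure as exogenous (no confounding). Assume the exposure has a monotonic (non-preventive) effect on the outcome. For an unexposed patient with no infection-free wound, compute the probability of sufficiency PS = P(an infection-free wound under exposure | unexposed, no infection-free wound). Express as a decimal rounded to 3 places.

PS ≈ 0.034

p₁ = P(outcome | exposed) = 269/3005 = 0.089517
p₀ = P(outcome | unexposed) = 167/2886 = 0.057866
Under exogeneity and monotonicity, PS = (p₁ − p₀) / (1 − p₀).
PS = (0.089517 − 0.057866) / (1 − 0.057866) = 0.031652 / 0.94213 ≈ 0.0336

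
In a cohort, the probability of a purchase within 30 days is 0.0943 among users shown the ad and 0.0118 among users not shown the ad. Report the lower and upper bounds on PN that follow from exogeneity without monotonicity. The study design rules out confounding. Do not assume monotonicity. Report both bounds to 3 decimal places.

Let p₁ = 0.0943, p₀ = 0.0118.
Under exogeneity alone the bounds on PN are max{0,(p₁−p₀)/p₁} ≤ PN ≤ min{1,(1−p₀)/p₁}.
  lower = (p₁ − p₀)/p₁ = 0.0825 / 0.0943 ≈ 0.8749
  upper = min{1, (1 − p₀)/p₁} = 0.9882 / 0.0943 ≈ 10.4793 → capped at 1

0.875 ≤ PN ≤ 1.000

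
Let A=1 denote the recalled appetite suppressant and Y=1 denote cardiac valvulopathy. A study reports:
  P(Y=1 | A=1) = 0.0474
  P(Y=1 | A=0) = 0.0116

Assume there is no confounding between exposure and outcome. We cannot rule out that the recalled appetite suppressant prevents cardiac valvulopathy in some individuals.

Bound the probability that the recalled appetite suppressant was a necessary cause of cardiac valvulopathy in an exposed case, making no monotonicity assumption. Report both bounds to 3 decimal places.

Let p₁ = 0.0474, p₀ = 0.0116.
Under exogeneity alone the bounds on PN are max{0,(p₁−p₀)/p₁} ≤ PN ≤ min{1,(1−p₀)/p₁}.
  lower = (p₁ − p₀)/p₁ = 0.0358 / 0.0474 ≈ 0.7553
  upper = min{1, (1 − p₀)/p₁} = 0.9884 / 0.0474 ≈ 20.8523 → capped at 1

0.755 ≤ PN ≤ 1.000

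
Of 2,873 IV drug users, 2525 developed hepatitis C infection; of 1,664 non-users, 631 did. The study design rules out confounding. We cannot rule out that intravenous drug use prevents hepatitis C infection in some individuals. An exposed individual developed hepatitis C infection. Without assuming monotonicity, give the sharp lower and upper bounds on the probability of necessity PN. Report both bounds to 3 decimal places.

0.569 ≤ PN ≤ 0.706

p₁ = P(outcome | exposed) = 2525/2873 = 0.87887
p₀ = P(outcome | unexposed) = 631/1664 = 0.37921
Under exogeneity alone the bounds on PN are max{0,(p₁−p₀)/p₁} ≤ PN ≤ min{1,(1−p₀)/p₁}.
  lower = (p₁ − p₀)/p₁ = 0.49967 / 0.87887 ≈ 0.5685
  upper = min{1, (1 − p₀)/p₁} = 0.62079 / 0.87887 ≈ 0.7064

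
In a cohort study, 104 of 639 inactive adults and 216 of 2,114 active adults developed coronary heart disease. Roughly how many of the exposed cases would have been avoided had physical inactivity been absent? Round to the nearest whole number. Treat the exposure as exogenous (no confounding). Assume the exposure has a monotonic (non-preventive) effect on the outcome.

about 39 cases

p₁ = P(outcome | exposed) = 104/639 = 0.16275
p₀ = P(outcome | unexposed) = 216/2114 = 0.10218
PN = (p₁ − p₀)/p₁ = (0.16275 − 0.10218) / 0.16275 ≈ 0.37221.
Attributable cases ≈ PN × (exposed cases) = 0.37221 × 104 ≈ 38.71.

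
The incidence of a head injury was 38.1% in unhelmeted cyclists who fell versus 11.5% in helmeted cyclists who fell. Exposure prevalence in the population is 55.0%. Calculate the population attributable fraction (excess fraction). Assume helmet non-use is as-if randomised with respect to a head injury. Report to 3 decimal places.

PAF ≈ 0.560

p₁ = 0.381, p₀ = 0.115.
Overall risk P(Y=1) = π·p₁ + (1−π)·p₀ = 0.55×0.381 + 0.45×0.115 = 0.2613.
Under exogeneity, PAF = [P(Y=1) − p₀] / P(Y=1).
PAF = (0.2613 − 0.115) / 0.2613 ≈ 0.5599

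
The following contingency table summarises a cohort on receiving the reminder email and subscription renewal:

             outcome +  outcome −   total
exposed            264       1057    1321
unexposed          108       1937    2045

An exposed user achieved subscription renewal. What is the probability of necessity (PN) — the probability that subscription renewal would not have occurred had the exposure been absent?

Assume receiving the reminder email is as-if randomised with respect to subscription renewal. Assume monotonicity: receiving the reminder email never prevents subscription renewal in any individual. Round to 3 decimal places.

p₁ = P(outcome | exposed) = 264/1321 = 0.19985
p₀ = P(outcome | unexposed) = 108/2045 = 0.052812
Under exogeneity and monotonicity, PN = (p₁ − p₀) / p₁.
PN = (0.19985 − 0.052812) / 0.19985 = 0.14704 / 0.19985 ≈ 0.7357

PN ≈ 0.736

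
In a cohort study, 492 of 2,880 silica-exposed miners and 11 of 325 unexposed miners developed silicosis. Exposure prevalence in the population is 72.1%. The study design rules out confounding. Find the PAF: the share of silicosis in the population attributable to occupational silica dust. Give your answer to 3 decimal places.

p₁ = P(outcome | exposed) = 492/2880 = 0.17083
p₀ = P(outcome | unexposed) = 11/325 = 0.033846
Overall risk P(Y=1) = π·p₁ + (1−π)·p₀ = 0.721×0.17083 + 0.279×0.033846 = 0.13261.
Under exogeneity, PAF = [P(Y=1) − p₀] / P(Y=1).
PAF = (0.13261 − 0.033846) / 0.13261 ≈ 0.7448

PAF ≈ 0.745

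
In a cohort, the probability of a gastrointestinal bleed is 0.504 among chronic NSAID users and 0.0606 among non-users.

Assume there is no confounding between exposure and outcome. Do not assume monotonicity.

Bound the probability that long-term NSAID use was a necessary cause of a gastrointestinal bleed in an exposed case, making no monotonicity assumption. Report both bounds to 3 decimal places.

Let p₁ = 0.504, p₀ = 0.0606.
Under exogeneity alone the bounds on PN are max{0,(p₁−p₀)/p₁} ≤ PN ≤ min{1,(1−p₀)/p₁}.
  lower = (p₁ − p₀)/p₁ = 0.4434 / 0.504 ≈ 0.8798
  upper = min{1, (1 − p₀)/p₁} = 0.9394 / 0.504 ≈ 1.8639 → capped at 1

0.880 ≤ PN ≤ 1.000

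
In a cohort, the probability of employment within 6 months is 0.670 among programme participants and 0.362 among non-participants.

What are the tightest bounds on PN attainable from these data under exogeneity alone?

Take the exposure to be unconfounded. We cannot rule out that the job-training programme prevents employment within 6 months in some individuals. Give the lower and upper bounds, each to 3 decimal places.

Let p₁ = 0.67, p₀ = 0.362.
Under exogeneity alone the bounds on PN are max{0,(p₁−p₀)/p₁} ≤ PN ≤ min{1,(1−p₀)/p₁}.
  lower = (p₁ − p₀)/p₁ = 0.308 / 0.67 ≈ 0.4597
  upper = min{1, (1 − p₀)/p₁} = 0.638 / 0.67 ≈ 0.9522

0.460 ≤ PN ≤ 0.952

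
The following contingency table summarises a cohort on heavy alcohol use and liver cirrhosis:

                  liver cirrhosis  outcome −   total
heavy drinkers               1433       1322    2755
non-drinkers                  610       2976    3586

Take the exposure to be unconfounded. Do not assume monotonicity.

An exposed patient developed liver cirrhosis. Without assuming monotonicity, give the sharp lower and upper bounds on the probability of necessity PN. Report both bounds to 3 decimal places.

p₁ = P(outcome | exposed) = 1433/2755 = 0.52015
p₀ = P(outcome | unexposed) = 610/3586 = 0.17011
Under exogeneity alone the bounds on PN are max{0,(p₁−p₀)/p₁} ≤ PN ≤ min{1,(1−p₀)/p₁}.
  lower = (p₁ − p₀)/p₁ = 0.35004 / 0.52015 ≈ 0.6730
  upper = min{1, (1 − p₀)/p₁} = 0.82989 / 0.52015 ≈ 1.5955 → capped at 1

0.673 ≤ PN ≤ 1.000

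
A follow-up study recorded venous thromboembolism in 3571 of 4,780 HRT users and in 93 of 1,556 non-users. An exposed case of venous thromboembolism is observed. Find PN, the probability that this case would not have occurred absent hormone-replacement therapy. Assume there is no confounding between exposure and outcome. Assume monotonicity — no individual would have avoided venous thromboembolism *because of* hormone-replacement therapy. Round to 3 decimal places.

p₁ = P(outcome | exposed) = 3571/4780 = 0.74707
p₀ = P(outcome | unexposed) = 93/1556 = 0.059769
Under exogeneity and monotonicity, PN = (p₁ − p₀) / p₁.
PN = (0.74707 − 0.059769) / 0.74707 = 0.6873 / 0.74707 ≈ 0.9200

PN ≈ 0.920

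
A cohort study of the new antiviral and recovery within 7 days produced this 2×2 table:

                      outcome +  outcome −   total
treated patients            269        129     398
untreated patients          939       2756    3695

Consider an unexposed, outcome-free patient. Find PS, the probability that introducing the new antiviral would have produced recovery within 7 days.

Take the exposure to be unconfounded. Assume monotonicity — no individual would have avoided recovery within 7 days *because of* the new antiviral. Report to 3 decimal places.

PS ≈ 0.565

p₁ = P(outcome | exposed) = 269/398 = 0.67588
p₀ = P(outcome | unexposed) = 939/3695 = 0.25413
Under exogeneity and monotonicity, PS = (p₁ − p₀) / (1 − p₀).
PS = (0.67588 − 0.25413) / (1 − 0.25413) = 0.42175 / 0.74587 ≈ 0.5654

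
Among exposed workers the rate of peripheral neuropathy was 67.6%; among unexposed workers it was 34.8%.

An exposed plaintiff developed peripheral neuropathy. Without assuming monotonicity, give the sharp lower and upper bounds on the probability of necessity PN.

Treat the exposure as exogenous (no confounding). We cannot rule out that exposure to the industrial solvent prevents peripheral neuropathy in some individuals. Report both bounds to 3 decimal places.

p₁ = 0.676, p₀ = 0.348.
Under exogeneity alone the bounds on PN are max{0,(p₁−p₀)/p₁} ≤ PN ≤ min{1,(1−p₀)/p₁}.
  lower = (p₁ − p₀)/p₁ = 0.328 / 0.676 ≈ 0.4852
  upper = min{1, (1 − p₀)/p₁} = 0.652 / 0.676 ≈ 0.9645

0.485 ≤ PN ≤ 0.964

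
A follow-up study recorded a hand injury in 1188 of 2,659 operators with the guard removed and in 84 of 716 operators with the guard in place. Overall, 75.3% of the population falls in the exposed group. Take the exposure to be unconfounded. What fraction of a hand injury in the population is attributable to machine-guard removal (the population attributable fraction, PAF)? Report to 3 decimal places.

PAF ≈ 0.679

p₁ = P(outcome | exposed) = 1188/2659 = 0.44678
p₀ = P(outcome | unexposed) = 84/716 = 0.11732
Overall risk P(Y=1) = π·p₁ + (1−π)·p₀ = 0.753×0.44678 + 0.247×0.11732 = 0.36541.
Under exogeneity, PAF = [P(Y=1) − p₀] / P(Y=1).
PAF = (0.36541 − 0.11732) / 0.36541 ≈ 0.6789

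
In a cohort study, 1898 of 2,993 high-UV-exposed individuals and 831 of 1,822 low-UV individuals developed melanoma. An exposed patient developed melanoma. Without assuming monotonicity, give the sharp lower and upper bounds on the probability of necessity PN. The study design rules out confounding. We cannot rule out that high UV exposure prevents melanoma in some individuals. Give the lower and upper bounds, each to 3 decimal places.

0.281 ≤ PN ≤ 0.858

p₁ = P(outcome | exposed) = 1898/2993 = 0.63415
p₀ = P(outcome | unexposed) = 831/1822 = 0.45609
Under exogeneity alone the bounds on PN are max{0,(p₁−p₀)/p₁} ≤ PN ≤ min{1,(1−p₀)/p₁}.
  lower = (p₁ − p₀)/p₁ = 0.17805 / 0.63415 ≈ 0.2808
  upper = min{1, (1 − p₀)/p₁} = 0.54391 / 0.63415 ≈ 0.8577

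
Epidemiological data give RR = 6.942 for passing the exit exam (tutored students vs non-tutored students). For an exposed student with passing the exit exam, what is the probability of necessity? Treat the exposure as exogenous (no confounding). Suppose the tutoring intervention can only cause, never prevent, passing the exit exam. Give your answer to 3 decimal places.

Under exogeneity and monotonicity, PN = (RR − 1) / RR = 1 − 1/RR.
PN = (6.942 − 1) / 6.942 = 5.942 / 6.942 ≈ 0.8559

PN ≈ 0.856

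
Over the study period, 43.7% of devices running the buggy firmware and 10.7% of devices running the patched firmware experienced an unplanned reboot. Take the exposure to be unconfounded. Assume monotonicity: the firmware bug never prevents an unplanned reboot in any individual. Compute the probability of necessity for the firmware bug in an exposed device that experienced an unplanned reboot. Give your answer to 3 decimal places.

PN ≈ 0.755

p₁ = 0.437, p₀ = 0.107.
Under exogeneity and monotonicity, PN = (p₁ − p₀) / p₁.
PN = (0.437 − 0.107) / 0.437 = 0.33 / 0.437 ≈ 0.7551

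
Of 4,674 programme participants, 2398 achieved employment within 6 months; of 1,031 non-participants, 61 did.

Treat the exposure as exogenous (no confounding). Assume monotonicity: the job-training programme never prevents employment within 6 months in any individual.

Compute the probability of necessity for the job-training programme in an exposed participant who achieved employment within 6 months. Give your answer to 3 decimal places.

PN ≈ 0.885

p₁ = P(outcome | exposed) = 2398/4674 = 0.51305
p₀ = P(outcome | unexposed) = 61/1031 = 0.059166
Under exogeneity and monotonicity, PN = (p₁ − p₀) / p₁.
PN = (0.51305 − 0.059166) / 0.51305 = 0.45389 / 0.51305 ≈ 0.8847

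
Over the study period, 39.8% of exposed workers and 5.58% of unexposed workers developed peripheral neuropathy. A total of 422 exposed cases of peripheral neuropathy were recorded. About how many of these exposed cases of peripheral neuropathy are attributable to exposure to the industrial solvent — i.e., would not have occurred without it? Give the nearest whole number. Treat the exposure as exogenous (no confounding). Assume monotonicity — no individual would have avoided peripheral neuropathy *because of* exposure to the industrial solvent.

p₁ = 0.398, p₀ = 0.0558.
PN = (p₁ − p₀)/p₁ = (0.398 − 0.0558) / 0.398 ≈ 0.85980.
Attributable cases ≈ PN × (exposed cases) = 0.85980 × 422 ≈ 362.84.

about 363 cases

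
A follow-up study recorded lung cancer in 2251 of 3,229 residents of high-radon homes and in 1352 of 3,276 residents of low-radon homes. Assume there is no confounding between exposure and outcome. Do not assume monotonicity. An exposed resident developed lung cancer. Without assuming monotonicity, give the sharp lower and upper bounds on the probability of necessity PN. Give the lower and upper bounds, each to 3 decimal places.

p₁ = P(outcome | exposed) = 2251/3229 = 0.69712
p₀ = P(outcome | unexposed) = 1352/3276 = 0.4127
Under exogeneity alone the bounds on PN are max{0,(p₁−p₀)/p₁} ≤ PN ≤ min{1,(1−p₀)/p₁}.
  lower = (p₁ − p₀)/p₁ = 0.28442 / 0.69712 ≈ 0.4080
  upper = min{1, (1 − p₀)/p₁} = 0.5873 / 0.69712 ≈ 0.8425

0.408 ≤ PN ≤ 0.842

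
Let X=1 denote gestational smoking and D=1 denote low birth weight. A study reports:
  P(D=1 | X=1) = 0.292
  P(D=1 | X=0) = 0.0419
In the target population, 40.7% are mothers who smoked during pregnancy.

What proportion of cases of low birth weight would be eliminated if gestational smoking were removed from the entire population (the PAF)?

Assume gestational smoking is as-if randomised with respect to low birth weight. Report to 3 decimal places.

Let p₁ = 0.292, p₀ = 0.0419.
Overall risk P(Y=1) = π·p₁ + (1−π)·p₀ = 0.407×0.292 + 0.593×0.0419 = 0.14369.
Under exogeneity, PAF = [P(Y=1) − p₀] / P(Y=1).
PAF = (0.14369 − 0.0419) / 0.14369 ≈ 0.7084

PAF ≈ 0.708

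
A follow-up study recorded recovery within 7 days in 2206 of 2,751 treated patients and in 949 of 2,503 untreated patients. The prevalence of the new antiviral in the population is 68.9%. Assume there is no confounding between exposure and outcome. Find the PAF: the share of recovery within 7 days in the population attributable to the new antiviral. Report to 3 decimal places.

p₁ = P(outcome | exposed) = 2206/2751 = 0.80189
p₀ = P(outcome | unexposed) = 949/2503 = 0.37915
Overall risk P(Y=1) = π·p₁ + (1−π)·p₀ = 0.689×0.80189 + 0.311×0.37915 = 0.67042.
Under exogeneity, PAF = [P(Y=1) − p₀] / P(Y=1).
PAF = (0.67042 − 0.37915) / 0.67042 ≈ 0.4345

PAF ≈ 0.434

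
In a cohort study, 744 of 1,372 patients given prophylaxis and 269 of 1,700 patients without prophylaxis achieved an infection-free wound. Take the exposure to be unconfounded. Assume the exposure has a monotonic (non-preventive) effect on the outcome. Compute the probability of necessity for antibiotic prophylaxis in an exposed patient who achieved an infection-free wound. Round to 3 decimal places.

PN ≈ 0.708

p₁ = P(outcome | exposed) = 744/1372 = 0.54227
p₀ = P(outcome | unexposed) = 269/1700 = 0.15824
Under exogeneity and monotonicity, PN = (p₁ − p₀) / p₁.
PN = (0.54227 − 0.15824) / 0.54227 = 0.38404 / 0.54227 ≈ 0.7082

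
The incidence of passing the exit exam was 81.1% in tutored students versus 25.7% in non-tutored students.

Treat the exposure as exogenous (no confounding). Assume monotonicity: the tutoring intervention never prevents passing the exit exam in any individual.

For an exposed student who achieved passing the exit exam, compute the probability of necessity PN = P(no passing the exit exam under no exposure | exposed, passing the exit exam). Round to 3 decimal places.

p₁ = 0.811, p₀ = 0.257.
Under exogeneity and monotonicity, PN = (p₁ − p₀) / p₁.
PN = (0.811 − 0.257) / 0.811 = 0.554 / 0.811 ≈ 0.6831

PN ≈ 0.683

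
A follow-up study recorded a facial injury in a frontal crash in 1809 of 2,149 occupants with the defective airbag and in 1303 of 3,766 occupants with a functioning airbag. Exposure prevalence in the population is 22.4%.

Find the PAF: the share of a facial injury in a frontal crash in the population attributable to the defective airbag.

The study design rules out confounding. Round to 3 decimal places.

p₁ = P(outcome | exposed) = 1809/2149 = 0.84179
p₀ = P(outcome | unexposed) = 1303/3766 = 0.34599
Overall risk P(Y=1) = π·p₁ + (1−π)·p₀ = 0.224×0.84179 + 0.776×0.34599 = 0.45705.
Under exogeneity, PAF = [P(Y=1) − p₀] / P(Y=1).
PAF = (0.45705 − 0.34599) / 0.45705 ≈ 0.2430

PAF ≈ 0.243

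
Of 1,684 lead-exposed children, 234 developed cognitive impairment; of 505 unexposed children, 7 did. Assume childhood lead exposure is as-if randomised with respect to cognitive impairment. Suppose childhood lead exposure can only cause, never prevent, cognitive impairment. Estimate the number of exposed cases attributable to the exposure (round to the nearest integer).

p₁ = P(outcome | exposed) = 234/1684 = 0.13895
p₀ = P(outcome | unexposed) = 7/505 = 0.013861
PN = (p₁ − p₀)/p₁ = (0.13895 − 0.013861) / 0.13895 ≈ 0.90025.
Attributable cases ≈ PN × (exposed cases) = 0.90025 × 234 ≈ 210.66.

about 211 cases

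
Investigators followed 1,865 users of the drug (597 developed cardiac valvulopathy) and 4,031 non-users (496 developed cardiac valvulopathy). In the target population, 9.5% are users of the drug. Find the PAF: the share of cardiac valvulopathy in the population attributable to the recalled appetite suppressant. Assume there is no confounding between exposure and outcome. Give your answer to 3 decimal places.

p₁ = P(outcome | exposed) = 597/1865 = 0.32011
p₀ = P(outcome | unexposed) = 496/4031 = 0.12305
Overall risk P(Y=1) = π·p₁ + (1−π)·p₀ = 0.095×0.32011 + 0.905×0.12305 = 0.14177.
Under exogeneity, PAF = [P(Y=1) − p₀] / P(Y=1).
PAF = (0.14177 − 0.12305) / 0.14177 ≈ 0.1321

PAF ≈ 0.132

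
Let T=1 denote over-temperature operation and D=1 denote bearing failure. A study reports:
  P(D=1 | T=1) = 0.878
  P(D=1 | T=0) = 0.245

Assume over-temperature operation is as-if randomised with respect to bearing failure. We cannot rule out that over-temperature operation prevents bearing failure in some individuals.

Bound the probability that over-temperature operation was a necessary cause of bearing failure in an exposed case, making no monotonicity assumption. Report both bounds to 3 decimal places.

Let p₁ = 0.878, p₀ = 0.245.
Under exogeneity alone the bounds on PN are max{0,(p₁−p₀)/p₁} ≤ PN ≤ min{1,(1−p₀)/p₁}.
  lower = (p₁ − p₀)/p₁ = 0.633 / 0.878 ≈ 0.7210
  upper = min{1, (1 − p₀)/p₁} = 0.755 / 0.878 ≈ 0.8599

0.721 ≤ PN ≤ 0.860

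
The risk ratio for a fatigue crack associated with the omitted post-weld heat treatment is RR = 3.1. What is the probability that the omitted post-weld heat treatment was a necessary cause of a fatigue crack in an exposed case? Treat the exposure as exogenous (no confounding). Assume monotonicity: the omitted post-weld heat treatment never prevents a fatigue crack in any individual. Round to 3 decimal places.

Under exogeneity and monotonicity, PN = (RR − 1) / RR = 1 − 1/RR.
PN = (3.1 − 1) / 3.1 = 2.1 / 3.1 ≈ 0.6774

PN ≈ 0.677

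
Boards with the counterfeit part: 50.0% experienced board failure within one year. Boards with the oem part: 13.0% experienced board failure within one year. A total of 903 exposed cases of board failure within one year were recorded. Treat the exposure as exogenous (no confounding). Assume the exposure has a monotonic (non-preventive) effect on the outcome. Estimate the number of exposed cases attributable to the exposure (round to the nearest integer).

about 668 cases

p₁ = 0.5, p₀ = 0.13.
PN = (p₁ − p₀)/p₁ = (0.5 − 0.13) / 0.5 ≈ 0.74000.
Attributable cases ≈ PN × (exposed cases) = 0.74000 × 903 ≈ 668.22.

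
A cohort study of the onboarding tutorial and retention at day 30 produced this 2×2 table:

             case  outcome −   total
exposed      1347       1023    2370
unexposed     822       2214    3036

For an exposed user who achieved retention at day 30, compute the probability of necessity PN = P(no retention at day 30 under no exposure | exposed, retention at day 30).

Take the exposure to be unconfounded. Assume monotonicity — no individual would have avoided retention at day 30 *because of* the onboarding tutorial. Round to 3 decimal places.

p₁ = P(outcome | exposed) = 1347/2370 = 0.56835
p₀ = P(outcome | unexposed) = 822/3036 = 0.27075
Under exogeneity and monotonicity, PN = (p₁ − p₀) / p₁.
PN = (0.56835 − 0.27075) / 0.56835 = 0.2976 / 0.56835 ≈ 0.5236

PN ≈ 0.524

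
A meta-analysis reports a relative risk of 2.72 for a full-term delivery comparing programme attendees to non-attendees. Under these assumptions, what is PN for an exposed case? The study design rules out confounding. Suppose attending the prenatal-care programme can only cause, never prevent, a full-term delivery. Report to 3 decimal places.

PN ≈ 0.632

Under exogeneity and monotonicity, PN = (RR − 1) / RR = 1 − 1/RR.
PN = (2.72 − 1) / 2.72 = 1.72 / 2.72 ≈ 0.6324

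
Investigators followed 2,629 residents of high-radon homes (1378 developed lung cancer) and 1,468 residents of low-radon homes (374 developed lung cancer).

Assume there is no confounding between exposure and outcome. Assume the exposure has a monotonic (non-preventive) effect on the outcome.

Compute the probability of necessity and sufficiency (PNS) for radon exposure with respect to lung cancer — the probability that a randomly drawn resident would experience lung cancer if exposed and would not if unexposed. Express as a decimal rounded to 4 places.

PNS ≈ 0.2694

p₁ = P(outcome | exposed) = 1378/2629 = 0.52415
p₀ = P(outcome | unexposed) = 374/1468 = 0.25477
Under exogeneity and monotonicity, PNS = p₁ − p₀.
PNS = 0.52415 − 0.25477 = 0.26939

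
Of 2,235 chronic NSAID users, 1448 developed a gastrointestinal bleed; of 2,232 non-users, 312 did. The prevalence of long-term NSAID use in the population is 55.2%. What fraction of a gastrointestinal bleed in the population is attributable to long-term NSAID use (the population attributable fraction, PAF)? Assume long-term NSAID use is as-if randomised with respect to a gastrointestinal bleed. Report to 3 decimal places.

p₁ = P(outcome | exposed) = 1448/2235 = 0.64787
p₀ = P(outcome | unexposed) = 312/2232 = 0.13978
Overall risk P(Y=1) = π·p₁ + (1−π)·p₀ = 0.552×0.64787 + 0.448×0.13978 = 0.42025.
Under exogeneity, PAF = [P(Y=1) − p₀] / P(Y=1).
PAF = (0.42025 − 0.13978) / 0.42025 ≈ 0.6674

PAF ≈ 0.667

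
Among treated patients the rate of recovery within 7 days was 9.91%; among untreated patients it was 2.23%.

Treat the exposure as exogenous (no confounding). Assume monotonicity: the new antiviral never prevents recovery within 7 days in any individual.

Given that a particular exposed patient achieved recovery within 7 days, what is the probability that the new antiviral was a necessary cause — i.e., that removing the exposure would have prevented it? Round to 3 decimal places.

p₁ = 0.0991, p₀ = 0.0223.
Under exogeneity and monotonicity, PN = (p₁ − p₀) / p₁.
PN = (0.0991 − 0.0223) / 0.0991 = 0.0768 / 0.0991 ≈ 0.7750

PN ≈ 0.775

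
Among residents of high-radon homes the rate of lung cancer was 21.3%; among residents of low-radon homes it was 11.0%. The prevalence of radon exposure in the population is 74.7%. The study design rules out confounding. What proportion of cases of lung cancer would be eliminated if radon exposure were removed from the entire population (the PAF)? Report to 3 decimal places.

p₁ = 0.213, p₀ = 0.11.
Overall risk P(Y=1) = π·p₁ + (1−π)·p₀ = 0.747×0.213 + 0.253×0.11 = 0.18694.
Under exogeneity, PAF = [P(Y=1) − p₀] / P(Y=1).
PAF = (0.18694 − 0.11) / 0.18694 ≈ 0.4116

PAF ≈ 0.412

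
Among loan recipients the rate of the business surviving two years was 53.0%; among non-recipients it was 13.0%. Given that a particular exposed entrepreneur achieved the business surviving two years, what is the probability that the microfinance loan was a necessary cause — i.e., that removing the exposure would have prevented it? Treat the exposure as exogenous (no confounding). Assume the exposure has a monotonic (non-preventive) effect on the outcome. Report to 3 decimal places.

p₁ = 0.53, p₀ = 0.13.
Under exogeneity and monotonicity, PN = (p₁ − p₀) / p₁.
PN = (0.53 − 0.13) / 0.53 = 0.4 / 0.53 ≈ 0.7547

PN ≈ 0.755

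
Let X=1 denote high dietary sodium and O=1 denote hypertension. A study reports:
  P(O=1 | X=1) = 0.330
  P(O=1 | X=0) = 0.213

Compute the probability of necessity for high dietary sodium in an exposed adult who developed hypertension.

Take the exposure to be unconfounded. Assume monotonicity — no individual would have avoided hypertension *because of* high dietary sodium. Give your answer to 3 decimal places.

PN ≈ 0.355

Let p₁ = 0.33, p₀ = 0.213.
Under exogeneity and monotonicity, PN = (p₁ − p₀) / p₁.
PN = (0.33 − 0.213) / 0.33 = 0.117 / 0.33 ≈ 0.3545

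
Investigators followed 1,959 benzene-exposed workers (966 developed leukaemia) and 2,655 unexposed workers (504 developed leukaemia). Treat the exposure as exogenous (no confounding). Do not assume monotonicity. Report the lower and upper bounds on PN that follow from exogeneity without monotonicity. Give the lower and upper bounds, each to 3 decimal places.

0.615 ≤ PN ≤ 1.000

p₁ = P(outcome | exposed) = 966/1959 = 0.49311
p₀ = P(outcome | unexposed) = 504/2655 = 0.18983
Under exogeneity alone the bounds on PN are max{0,(p₁−p₀)/p₁} ≤ PN ≤ min{1,(1−p₀)/p₁}.
  lower = (p₁ − p₀)/p₁ = 0.30328 / 0.49311 ≈ 0.6150
  upper = min{1, (1 − p₀)/p₁} = 0.81017 / 0.49311 ≈ 1.6430 → capped at 1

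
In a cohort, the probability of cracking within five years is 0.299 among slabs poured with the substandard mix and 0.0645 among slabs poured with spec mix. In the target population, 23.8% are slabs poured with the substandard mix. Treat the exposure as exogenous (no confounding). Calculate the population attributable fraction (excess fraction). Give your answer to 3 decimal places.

Let p₁ = 0.299, p₀ = 0.0645.
Overall risk P(Y=1) = π·p₁ + (1−π)·p₀ = 0.238×0.299 + 0.762×0.0645 = 0.12031.
Under exogeneity, PAF = [P(Y=1) − p₀] / P(Y=1).
PAF = (0.12031 − 0.0645) / 0.12031 ≈ 0.4639

PAF ≈ 0.464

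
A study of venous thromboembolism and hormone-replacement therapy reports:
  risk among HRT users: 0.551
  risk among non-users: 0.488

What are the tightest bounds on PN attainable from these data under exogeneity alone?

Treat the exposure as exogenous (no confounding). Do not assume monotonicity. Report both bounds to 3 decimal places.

0.114 ≤ PN ≤ 0.929

Let p₁ = 0.551, p₀ = 0.488.
Under exogeneity alone the bounds on PN are max{0,(p₁−p₀)/p₁} ≤ PN ≤ min{1,(1−p₀)/p₁}.
  lower = (p₁ − p₀)/p₁ = 0.063 / 0.551 ≈ 0.1143
  upper = min{1, (1 − p₀)/p₁} = 0.512 / 0.551 ≈ 0.9292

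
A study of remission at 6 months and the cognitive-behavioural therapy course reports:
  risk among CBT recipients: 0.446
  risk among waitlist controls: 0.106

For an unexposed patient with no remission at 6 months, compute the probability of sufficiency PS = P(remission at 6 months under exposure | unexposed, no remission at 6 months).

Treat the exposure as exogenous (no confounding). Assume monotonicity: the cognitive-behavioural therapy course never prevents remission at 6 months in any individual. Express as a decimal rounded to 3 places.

PS ≈ 0.380

Let p₁ = 0.446, p₀ = 0.106.
Under exogeneity and monotonicity, PS = (p₁ − p₀) / (1 − p₀).
PS = (0.446 − 0.106) / (1 − 0.106) = 0.34 / 0.894 ≈ 0.3803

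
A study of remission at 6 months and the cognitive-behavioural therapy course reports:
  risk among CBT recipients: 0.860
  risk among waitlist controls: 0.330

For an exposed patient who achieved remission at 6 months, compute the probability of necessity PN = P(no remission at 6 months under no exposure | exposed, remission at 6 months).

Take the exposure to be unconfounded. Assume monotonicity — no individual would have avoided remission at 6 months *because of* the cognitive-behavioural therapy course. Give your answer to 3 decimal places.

Let p₁ = 0.86, p₀ = 0.33.
Under exogeneity and monotonicity, PN = (p₁ − p₀) / p₁.
PN = (0.86 − 0.33) / 0.86 = 0.53 / 0.86 ≈ 0.6163

PN ≈ 0.616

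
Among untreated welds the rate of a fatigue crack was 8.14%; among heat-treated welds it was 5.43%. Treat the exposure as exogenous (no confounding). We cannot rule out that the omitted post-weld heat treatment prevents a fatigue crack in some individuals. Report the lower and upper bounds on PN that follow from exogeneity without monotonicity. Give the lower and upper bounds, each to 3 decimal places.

p₁ = 0.0814, p₀ = 0.0543.
Under exogeneity alone the bounds on PN are max{0,(p₁−p₀)/p₁} ≤ PN ≤ min{1,(1−p₀)/p₁}.
  lower = (p₁ − p₀)/p₁ = 0.0271 / 0.0814 ≈ 0.3329
  upper = min{1, (1 − p₀)/p₁} = 0.9457 / 0.0814 ≈ 11.6179 → capped at 1

0.333 ≤ PN ≤ 1.000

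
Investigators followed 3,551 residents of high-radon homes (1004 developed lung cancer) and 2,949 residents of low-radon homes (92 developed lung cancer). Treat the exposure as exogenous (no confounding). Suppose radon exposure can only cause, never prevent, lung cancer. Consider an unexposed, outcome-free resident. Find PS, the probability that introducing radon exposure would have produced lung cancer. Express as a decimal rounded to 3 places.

PS ≈ 0.260

p₁ = P(outcome | exposed) = 1004/3551 = 0.28274
p₀ = P(outcome | unexposed) = 92/2949 = 0.031197
Under exogeneity and monotonicity, PS = (p₁ − p₀) / (1 − p₀).
PS = (0.28274 − 0.031197) / (1 − 0.031197) = 0.25154 / 0.9688 ≈ 0.2596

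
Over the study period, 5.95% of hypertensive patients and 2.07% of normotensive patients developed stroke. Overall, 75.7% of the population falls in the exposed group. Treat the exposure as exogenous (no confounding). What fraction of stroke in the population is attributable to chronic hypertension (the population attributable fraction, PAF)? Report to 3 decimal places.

p₁ = 0.0595, p₀ = 0.0207.
Overall risk P(Y=1) = π·p₁ + (1−π)·p₀ = 0.757×0.0595 + 0.243×0.0207 = 0.050072.
Under exogeneity, PAF = [P(Y=1) − p₀] / P(Y=1).
PAF = (0.050072 − 0.0207) / 0.050072 ≈ 0.5866

PAF ≈ 0.587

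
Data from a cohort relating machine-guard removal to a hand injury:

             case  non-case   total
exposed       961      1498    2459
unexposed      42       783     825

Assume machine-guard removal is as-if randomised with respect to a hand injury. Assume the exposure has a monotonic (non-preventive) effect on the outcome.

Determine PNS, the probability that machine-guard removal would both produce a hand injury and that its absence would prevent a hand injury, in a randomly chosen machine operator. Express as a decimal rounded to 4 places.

PNS ≈ 0.3399

p₁ = P(outcome | exposed) = 961/2459 = 0.39081
p₀ = P(outcome | unexposed) = 42/825 = 0.050909
Under exogeneity and monotonicity, PNS = p₁ − p₀.
PNS = 0.39081 − 0.050909 = 0.3399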